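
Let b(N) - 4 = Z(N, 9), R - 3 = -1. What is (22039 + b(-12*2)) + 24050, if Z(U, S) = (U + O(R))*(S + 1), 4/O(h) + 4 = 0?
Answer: 45843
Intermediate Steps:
R = 2 (R = 3 - 1 = 2)
O(h) = -1 (O(h) = 4/(-4 + 0) = 4/(-4) = 4*(-¼) = -1)
Z(U, S) = (1 + S)*(-1 + U) (Z(U, S) = (U - 1)*(S + 1) = (-1 + U)*(1 + S) = (1 + S)*(-1 + U))
b(N) = -6 + 10*N (b(N) = 4 + (-1 + N - 1*9 + 9*N) = 4 + (-1 + N - 9 + 9*N) = 4 + (-10 + 10*N) = -6 + 10*N)
(22039 + b(-12*2)) + 24050 = (22039 + (-6 + 10*(-12*2))) + 24050 = (22039 + (-6 + 10*(-24))) + 24050 = (22039 + (-6 - 240)) + 24050 = (22039 - 246) + 24050 = 21793 + 24050 = 45843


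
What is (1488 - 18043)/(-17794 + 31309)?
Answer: -3311/2703 ≈ -1.2249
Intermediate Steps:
(1488 - 18043)/(-17794 + 31309) = -16555/13515 = -16555*1/13515 = -3311/2703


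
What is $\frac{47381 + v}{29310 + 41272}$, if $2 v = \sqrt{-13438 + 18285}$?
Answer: $\frac{47381}{70582} + \frac{\sqrt{4847}}{141164} \approx 0.67178$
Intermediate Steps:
$v = \frac{\sqrt{4847}}{2}$ ($v = \frac{\sqrt{-13438 + 18285}}{2} = \frac{\sqrt{4847}}{2} \approx 34.81$)
$\frac{47381 + v}{29310 + 41272} = \frac{47381 + \frac{\sqrt{4847}}{2}}{29310 + 41272} = \frac{47381 + \frac{\sqrt{4847}}{2}}{70582} = \left(47381 + \frac{\sqrt{4847}}{2}\right) \frac{1}{70582} = \frac{47381}{70582} + \frac{\sqrt{4847}}{141164}$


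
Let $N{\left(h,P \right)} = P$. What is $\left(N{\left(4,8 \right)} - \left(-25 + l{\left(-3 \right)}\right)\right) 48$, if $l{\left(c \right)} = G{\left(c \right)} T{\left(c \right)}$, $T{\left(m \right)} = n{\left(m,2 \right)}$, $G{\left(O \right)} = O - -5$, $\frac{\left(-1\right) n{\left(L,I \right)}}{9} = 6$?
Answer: $6768$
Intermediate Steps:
$n{\left(L,I \right)} = -54$ ($n{\left(L,I \right)} = \left(-9\right) 6 = -54$)
$G{\left(O \right)} = 5 + O$ ($G{\left(O \right)} = O + 5 = 5 + O$)
$T{\left(m \right)} = -54$
$l{\left(c \right)} = -270 - 54 c$ ($l{\left(c \right)} = \left(5 + c\right) \left(-54\right) = -270 - 54 c$)
$\left(N{\left(4,8 \right)} - \left(-25 + l{\left(-3 \right)}\right)\right) 48 = \left(8 + \left(25 - \left(-270 - -162\right)\right)\right) 48 = \left(8 + \left(25 - \left(-270 + 162\right)\right)\right) 48 = \left(8 + \left(25 - -108\right)\right) 48 = \left(8 + \left(25 + 108\right)\right) 48 = \left(8 + 133\right) 48 = 141 \cdot 48 = 6768$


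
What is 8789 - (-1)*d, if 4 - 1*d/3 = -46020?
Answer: 146861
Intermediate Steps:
d = 138072 (d = 12 - 3*(-46020) = 12 + 138060 = 138072)
8789 - (-1)*d = 8789 - (-1)*138072 = 8789 - 1*(-138072) = 8789 + 138072 = 146861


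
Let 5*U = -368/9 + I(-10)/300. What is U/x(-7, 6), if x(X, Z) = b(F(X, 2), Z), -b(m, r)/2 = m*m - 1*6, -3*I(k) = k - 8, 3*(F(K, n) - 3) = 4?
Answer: 18391/57500 ≈ 0.31984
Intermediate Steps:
F(K, n) = 13/3 (F(K, n) = 3 + (⅓)*4 = 3 + 4/3 = 13/3)
I(k) = 8/3 - k/3 (I(k) = -(k - 8)/3 = -(-8 + k)/3 = 8/3 - k/3)
b(m, r) = 12 - 2*m² (b(m, r) = -2*(m*m - 1*6) = -2*(m² - 6) = -2*(-6 + m²) = 12 - 2*m²)
x(X, Z) = -230/9 (x(X, Z) = 12 - 2*(13/3)² = 12 - 2*169/9 = 12 - 338/9 = -230/9)
U = -18391/2250 (U = (-368/9 + (8/3 - ⅓*(-10))/300)/5 = (-368*⅑ + (8/3 + 10/3)*(1/300))/5 = (-368/9 + 6*(1/300))/5 = (-368/9 + 1/50)/5 = (⅕)*(-18391/450) = -18391/2250 ≈ -8.1738)
U/x(-7, 6) = -18391/(2250*(-230/9)) = -18391/2250*(-9/230) = 18391/57500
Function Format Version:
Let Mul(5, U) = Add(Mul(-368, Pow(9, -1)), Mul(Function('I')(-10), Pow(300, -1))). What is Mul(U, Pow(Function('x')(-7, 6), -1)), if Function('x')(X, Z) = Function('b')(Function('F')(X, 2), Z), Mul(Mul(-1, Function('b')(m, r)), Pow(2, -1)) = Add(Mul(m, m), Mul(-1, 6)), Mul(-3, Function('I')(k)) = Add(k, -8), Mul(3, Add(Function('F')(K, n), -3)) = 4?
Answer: Rational(18391, 57500) ≈ 0.31984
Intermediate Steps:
Function('F')(K, n) = Rational(13, 3) (Function('F')(K, n) = Add(3, Mul(Rational(1, 3), 4)) = Add(3, Rational(4, 3)) = Rational(13, 3))
Function('I')(k) = Add(Rational(8, 3), Mul(Rational(-1, 3), k)) (Function('I')(k) = Mul(Rational(-1, 3), Add(k, -8)) = Mul(Rational(-1, 3), Add(-8, k)) = Add(Rational(8, 3), Mul(Rational(-1, 3), k)))
Function('b')(m, r) = Add(12, Mul(-2, Pow(m, 2))) (Function('b')(m, r) = Mul(-2, Add(Mul(m, m), Mul(-1, 6))) = Mul(-2, Add(Pow(m, 2), -6)) = Mul(-2, Add(-6, Pow(m, 2))) = Add(12, Mul(-2, Pow(m, 2))))
Function('x')(X, Z) = Rational(-230, 9) (Function('x')(X, Z) = Add(12, Mul(-2, Pow(Rational(13, 3), 2))) = Add(12, Mul(-2, Rational(169, 9))) = Add(12, Rational(-338, 9)) = Rational(-230, 9))
U = Rational(-18391, 2250) (U = Mul(Rational(1, 5), Add(Mul(-368, Pow(9, -1)), Mul(Add(Rational(8, 3), Mul(Rational(-1, 3), -10)), Pow(300, -1)))) = Mul(Rational(1, 5), Add(Mul(-368, Rational(1, 9)), Mul(Add(Rational(8, 3), Rational(10, 3)), Rational(1, 300)))) = Mul(Rational(1, 5), Add(Rational(-368, 9), Mul(6, Rational(1, 300)))) = Mul(Rational(1, 5), Add(Rational(-368, 9), Rational(1, 50))) = Mul(Rational(1, 5), Rational(-18391, 450)) = Rational(-18391, 2250) ≈ -8.1738)
Mul(U, Pow(Function('x')(-7, 6), -1)) = Mul(Rational(-18391, 2250), Pow(Rational(-230, 9), -1)) = Mul(Rational(-18391, 2250), Rational(-9, 230)) = Rational(18391, 57500)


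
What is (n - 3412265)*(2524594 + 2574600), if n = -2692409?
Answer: -31128917032756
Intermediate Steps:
(n - 3412265)*(2524594 + 2574600) = (-2692409 - 3412265)*(2524594 + 2574600) = -6104674*5099194 = -31128917032756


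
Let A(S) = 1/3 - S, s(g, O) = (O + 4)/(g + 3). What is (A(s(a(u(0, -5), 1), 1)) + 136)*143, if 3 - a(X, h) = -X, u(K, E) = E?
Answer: 56342/3 ≈ 18781.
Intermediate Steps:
a(X, h) = 3 + X (a(X, h) = 3 - (-1)*X = 3 + X)
s(g, O) = (4 + O)/(3 + g)
A(S) = ⅓ - S
(A(s(a(u(0, -5), 1), 1)) + 136)*143 = ((⅓ - (4 + 1)/(3 + (3 - 5))) + 136)*143 = ((⅓ - 5/(3 - 2)) + 136)*143 = ((⅓ - 5/1) + 136)*143 = ((⅓ - 5) + 136)*143 = (-14/3 + 136)*143 = (394/3)*143 = 56342/3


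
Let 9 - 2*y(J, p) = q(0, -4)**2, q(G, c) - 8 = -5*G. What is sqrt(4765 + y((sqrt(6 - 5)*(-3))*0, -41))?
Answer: 5*sqrt(758)/2 ≈ 68.829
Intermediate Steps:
q(G, c) = 8 - 5*G
y(J, p) = -55/2 (y(J, p) = 9/2 - (8 - 5*0)**2/2 = 9/2 - (8 + 0)**2/2 = 9/2 - 1/2*8**2 = 9/2 - 1/2*64 = 9/2 - 32 = -55/2)
sqrt(4765 + y((sqrt(6 - 5)*(-3))*0, -41)) = sqrt(4765 - 55/2) = sqrt(9475/2) = 5*sqrt(758)/2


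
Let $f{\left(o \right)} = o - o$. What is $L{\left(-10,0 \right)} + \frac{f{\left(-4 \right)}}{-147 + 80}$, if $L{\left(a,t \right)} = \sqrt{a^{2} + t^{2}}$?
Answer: $10$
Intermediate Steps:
$f{\left(o \right)} = 0$
$L{\left(-10,0 \right)} + \frac{f{\left(-4 \right)}}{-147 + 80} = \sqrt{\left(-10\right)^{2} + 0^{2}} + \frac{1}{-147 + 80} \cdot 0 = \sqrt{100 + 0} + \frac{1}{-67} \cdot 0 = \sqrt{100} - 0 = 10 + 0 = 10$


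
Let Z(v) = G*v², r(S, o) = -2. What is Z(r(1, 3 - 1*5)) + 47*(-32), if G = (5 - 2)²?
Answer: -1468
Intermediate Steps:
G = 9 (G = 3² = 9)
Z(v) = 9*v²
Z(r(1, 3 - 1*5)) + 47*(-32) = 9*(-2)² + 47*(-32) = 9*4 - 1504 = 36 - 1504 = -1468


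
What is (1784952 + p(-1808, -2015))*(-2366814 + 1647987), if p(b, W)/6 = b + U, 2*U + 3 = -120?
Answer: -1275008608845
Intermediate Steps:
U = -123/2 (U = -3/2 + (½)*(-120) = -3/2 - 60 = -123/2 ≈ -61.500)
p(b, W) = -369 + 6*b (p(b, W) = 6*(b - 123/2) = 6*(-123/2 + b) = -369 + 6*b)
(1784952 + p(-1808, -2015))*(-2366814 + 1647987) = (1784952 + (-369 + 6*(-1808)))*(-2366814 + 1647987) = (1784952 + (-369 - 10848))*(-718827) = (1784952 - 11217)*(-718827) = 1773735*(-718827) = -1275008608845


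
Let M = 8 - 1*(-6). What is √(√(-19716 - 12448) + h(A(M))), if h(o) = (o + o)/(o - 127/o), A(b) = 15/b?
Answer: √(-11100150 + 1216921778*I*√8041)/24667 ≈ 9.469 + 9.47*I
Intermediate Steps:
M = 14 (M = 8 + 6 = 14)
h(o) = 2*o/(o - 127/o) (h(o) = (2*o)/(o - 127/o) = 2*o/(o - 127/o))
√(√(-19716 - 12448) + h(A(M))) = √(√(-19716 - 12448) + 2*(15/14)²/(-127 + (15/14)²)) = √(√(-32164) + 2*(15*(1/14))²/(-127 + (15*(1/14))²)) = √(2*I*√8041 + 2*(15/14)²/(-127 + (15/14)²)) = √(2*I*√8041 + 2*(225/196)/(-127 + 225/196)) = √(2*I*√8041 + 2*(225/196)/(-24667/196)) = √(2*I*√8041 + 2*(225/196)*(-196/24667)) = √(2*I*√8041 - 450/24667) = √(-450/24667 + 2*I*√8041)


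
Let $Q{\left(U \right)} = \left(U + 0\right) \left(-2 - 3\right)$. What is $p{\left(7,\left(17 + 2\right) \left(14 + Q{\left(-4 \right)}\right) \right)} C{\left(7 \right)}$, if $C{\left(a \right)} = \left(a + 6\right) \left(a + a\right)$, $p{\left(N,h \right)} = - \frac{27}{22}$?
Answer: $- \frac{2457}{11} \approx -223.36$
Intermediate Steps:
$Q{\left(U \right)} = - 5 U$ ($Q{\left(U \right)} = U \left(-5\right) = - 5 U$)
$p{\left(N,h \right)} = - \frac{27}{22}$ ($p{\left(N,h \right)} = \left(-27\right) \frac{1}{22} = - \frac{27}{22}$)
$C{\left(a \right)} = 2 a \left(6 + a\right)$ ($C{\left(a \right)} = \left(6 + a\right) 2 a = 2 a \left(6 + a\right)$)
$p{\left(7,\left(17 + 2\right) \left(14 + Q{\left(-4 \right)}\right) \right)} C{\left(7 \right)} = - \frac{27 \cdot 2 \cdot 7 \left(6 + 7\right)}{22} = - \frac{27 \cdot 2 \cdot 7 \cdot 13}{22} = \left(- \frac{27}{22}\right) 182 = - \frac{2457}{11}$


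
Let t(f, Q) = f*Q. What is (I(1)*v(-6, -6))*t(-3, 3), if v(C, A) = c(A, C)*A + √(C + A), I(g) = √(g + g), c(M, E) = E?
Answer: 18*√2*(-18 - I*√3) ≈ -458.21 - 44.091*I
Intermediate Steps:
I(g) = √2*√g (I(g) = √(2*g) = √2*√g)
t(f, Q) = Q*f
v(C, A) = √(A + C) + A*C (v(C, A) = C*A + √(C + A) = A*C + √(A + C) = √(A + C) + A*C)
(I(1)*v(-6, -6))*t(-3, 3) = ((√2*√1)*(√(-6 - 6) - 6*(-6)))*(3*(-3)) = ((√2*1)*(√(-12) + 36))*(-9) = (√2*(2*I*√3 + 36))*(-9) = (√2*(36 + 2*I*√3))*(-9) = -9*√2*(36 + 2*I*√3)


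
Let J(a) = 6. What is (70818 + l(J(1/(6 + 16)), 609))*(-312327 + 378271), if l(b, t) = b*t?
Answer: 4910981568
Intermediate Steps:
(70818 + l(J(1/(6 + 16)), 609))*(-312327 + 378271) = (70818 + 6*609)*(-312327 + 378271) = (70818 + 3654)*65944 = 74472*65944 = 4910981568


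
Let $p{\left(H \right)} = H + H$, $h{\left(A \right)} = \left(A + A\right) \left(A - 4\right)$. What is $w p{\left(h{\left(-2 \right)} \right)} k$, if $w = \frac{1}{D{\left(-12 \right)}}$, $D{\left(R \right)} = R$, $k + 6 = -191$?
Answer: $788$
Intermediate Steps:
$k = -197$ ($k = -6 - 191 = -197$)
$w = - \frac{1}{12}$ ($w = \frac{1}{-12} = - \frac{1}{12} \approx -0.083333$)
$h{\left(A \right)} = 2 A \left(-4 + A\right)$
$p{\left(H \right)} = 2 H$
$w p{\left(h{\left(-2 \right)} \right)} k = - \frac{2 \cdot 2 \left(-2\right) \left(-4 - 2\right)}{12} \left(-197\right) = - \frac{2 \cdot 2 \left(-2\right) \left(-6\right)}{12} \left(-197\right) = - \frac{2 \cdot 24}{12} \left(-197\right) = \left(- \frac{1}{12}\right) 48 \left(-197\right) = \left(-4\right) \left(-197\right) = 788$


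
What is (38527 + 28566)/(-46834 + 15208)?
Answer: -67093/31626 ≈ -2.1215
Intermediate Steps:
(38527 + 28566)/(-46834 + 15208) = 67093/(-31626) = 67093*(-1/31626) = -67093/31626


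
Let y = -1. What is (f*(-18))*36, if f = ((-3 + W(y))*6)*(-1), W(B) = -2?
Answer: -19440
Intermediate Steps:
f = 30 (f = ((-3 - 2)*6)*(-1) = -5*6*(-1) = -30*(-1) = 30)
(f*(-18))*36 = (30*(-18))*36 = -540*36 = -19440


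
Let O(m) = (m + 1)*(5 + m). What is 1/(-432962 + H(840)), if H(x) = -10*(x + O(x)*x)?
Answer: -1/5969859362 ≈ -1.6751e-10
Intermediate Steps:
O(m) = (1 + m)*(5 + m)
H(x) = -10*x - 10*x*(5 + x² + 6*x) (H(x) = -10*(x + (5 + x² + 6*x)*x) = -10*(x + x*(5 + x² + 6*x)) = -10*x - 10*x*(5 + x² + 6*x))
1/(-432962 + H(840)) = 1/(-432962 - 10*840*(6 + 840² + 6*840)) = 1/(-432962 - 10*840*(6 + 705600 + 5040)) = 1/(-432962 - 10*840*710646) = 1/(-432962 - 5969426400) = 1/(-5969859362) = -1/5969859362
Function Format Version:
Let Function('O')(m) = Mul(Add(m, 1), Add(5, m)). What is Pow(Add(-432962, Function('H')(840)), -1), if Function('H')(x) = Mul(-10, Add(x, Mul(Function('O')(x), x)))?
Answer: Rational(-1, 5969859362) ≈ -1.6751e-10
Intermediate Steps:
Function('O')(m) = Mul(Add(1, m), Add(5, m))
Function('H')(x) = Add(Mul(-10, x), Mul(-10, x, Add(5, Pow(x, 2), Mul(6, x)))) (Function('H')(x) = Mul(-10, Add(x, Mul(Add(5, Pow(x, 2), Mul(6, x)), x))) = Mul(-10, Add(x, Mul(x, Add(5, Pow(x, 2), Mul(6, x))))) = Add(Mul(-10, x), Mul(-10, x, Add(5, Pow(x, 2), Mul(6, x)))))
Pow(Add(-432962, Function('H')(840)), -1) = Pow(Add(-432962, Mul(-10, 840, Add(6, Pow(840, 2), Mul(6, 840)))), -1) = Pow(Add(-432962, Mul(-10, 840, Add(6, 705600, 5040))), -1) = Pow(Add(-432962, Mul(-10, 840, 710646)), -1) = Pow(Add(-432962, -5969426400), -1) = Pow(-5969859362, -1) = Rational(-1, 5969859362)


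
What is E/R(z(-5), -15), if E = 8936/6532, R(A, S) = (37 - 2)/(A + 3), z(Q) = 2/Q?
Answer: 29042/285775 ≈ 0.10163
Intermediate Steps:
R(A, S) = 35/(3 + A)
E = 2234/1633 (E = 8936*(1/6532) = 2234/1633 ≈ 1.3680)
E/R(z(-5), -15) = 2234/(1633*((35/(3 + 2/(-5))))) = 2234/(1633*((35/(3 + 2*(-⅕))))) = 2234/(1633*((35/(3 - ⅖)))) = 2234/(1633*((35/(13/5)))) = 2234/(1633*((35*(5/13)))) = 2234/(1633*(175/13)) = (2234/1633)*(13/175) = 29042/285775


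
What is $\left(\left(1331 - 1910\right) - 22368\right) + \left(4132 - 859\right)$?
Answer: $-19674$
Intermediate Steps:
$\left(\left(1331 - 1910\right) - 22368\right) + \left(4132 - 859\right) = \left(\left(1331 + \left(-5276 + 3366\right)\right) - 22368\right) + \left(4132 - 859\right) = \left(\left(1331 - 1910\right) - 22368\right) + 3273 = \left(-579 - 22368\right) + 3273 = -22947 + 3273 = -19674$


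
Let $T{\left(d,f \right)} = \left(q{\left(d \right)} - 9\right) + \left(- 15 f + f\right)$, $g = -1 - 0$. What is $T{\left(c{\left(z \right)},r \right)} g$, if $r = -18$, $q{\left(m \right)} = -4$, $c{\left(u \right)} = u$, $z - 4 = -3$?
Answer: $-239$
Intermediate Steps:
$z = 1$ ($z = 4 - 3 = 1$)
$g = -1$ ($g = -1 + 0 = -1$)
$T{\left(d,f \right)} = -13 - 14 f$ ($T{\left(d,f \right)} = \left(-4 - 9\right) + \left(- 15 f + f\right) = \left(-4 - 9\right) - 14 f = -13 - 14 f$)
$T{\left(c{\left(z \right)},r \right)} g = \left(-13 - -252\right) \left(-1\right) = \left(-13 + 252\right) \left(-1\right) = 239 \left(-1\right) = -239$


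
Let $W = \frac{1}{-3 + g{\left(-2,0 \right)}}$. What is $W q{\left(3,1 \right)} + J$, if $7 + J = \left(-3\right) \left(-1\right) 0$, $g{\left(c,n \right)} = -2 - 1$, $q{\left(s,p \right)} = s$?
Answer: $- \frac{15}{2} \approx -7.5$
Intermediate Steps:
$g{\left(c,n \right)} = -3$
$J = -7$ ($J = -7 + \left(-3\right) \left(-1\right) 0 = -7 + 3 \cdot 0 = -7 + 0 = -7$)
$W = - \frac{1}{6}$ ($W = \frac{1}{-3 - 3} = \frac{1}{-6} = - \frac{1}{6} \approx -0.16667$)
$W q{\left(3,1 \right)} + J = \left(- \frac{1}{6}\right) 3 - 7 = - \frac{1}{2} - 7 = - \frac{15}{2}$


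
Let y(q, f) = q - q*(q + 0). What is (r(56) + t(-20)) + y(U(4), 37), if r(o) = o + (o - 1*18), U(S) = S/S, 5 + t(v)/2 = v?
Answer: 44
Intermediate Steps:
t(v) = -10 + 2*v
U(S) = 1
y(q, f) = q - q² (y(q, f) = q - q*q = q - q²)
r(o) = -18 + 2*o (r(o) = o + (o - 18) = o + (-18 + o) = -18 + 2*o)
(r(56) + t(-20)) + y(U(4), 37) = ((-18 + 2*56) + (-10 + 2*(-20))) + 1*(1 - 1*1) = ((-18 + 112) + (-10 - 40)) + 1*(1 - 1) = (94 - 50) + 1*0 = 44 + 0 = 44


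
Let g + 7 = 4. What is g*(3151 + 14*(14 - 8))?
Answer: -9705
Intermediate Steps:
g = -3 (g = -7 + 4 = -3)
g*(3151 + 14*(14 - 8)) = -3*(3151 + 14*(14 - 8)) = -3*(3151 + 14*6) = -3*(3151 + 84) = -3*3235 = -9705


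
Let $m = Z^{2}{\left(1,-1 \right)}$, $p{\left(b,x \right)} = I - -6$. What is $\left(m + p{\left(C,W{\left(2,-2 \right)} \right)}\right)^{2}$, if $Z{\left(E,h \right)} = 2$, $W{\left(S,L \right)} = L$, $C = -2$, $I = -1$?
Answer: $81$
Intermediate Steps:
$p{\left(b,x \right)} = 5$ ($p{\left(b,x \right)} = -1 - -6 = -1 + 6 = 5$)
$m = 4$ ($m = 2^{2} = 4$)
$\left(m + p{\left(C,W{\left(2,-2 \right)} \right)}\right)^{2} = \left(4 + 5\right)^{2} = 9^{2} = 81$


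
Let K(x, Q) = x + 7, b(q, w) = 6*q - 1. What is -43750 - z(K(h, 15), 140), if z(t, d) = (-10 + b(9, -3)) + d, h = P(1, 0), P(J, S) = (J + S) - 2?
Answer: -43933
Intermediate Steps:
P(J, S) = -2 + J + S
h = -1 (h = -2 + 1 + 0 = -1)
b(q, w) = -1 + 6*q
K(x, Q) = 7 + x
z(t, d) = 43 + d (z(t, d) = (-10 + (-1 + 6*9)) + d = (-10 + (-1 + 54)) + d = (-10 + 53) + d = 43 + d)
-43750 - z(K(h, 15), 140) = -43750 - (43 + 140) = -43750 - 1*183 = -43750 - 183 = -43933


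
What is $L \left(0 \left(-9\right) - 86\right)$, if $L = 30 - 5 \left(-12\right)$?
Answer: $-7740$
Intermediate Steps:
$L = 90$ ($L = 30 - -60 = 30 + 60 = 90$)
$L \left(0 \left(-9\right) - 86\right) = 90 \left(0 \left(-9\right) - 86\right) = 90 \left(0 - 86\right) = 90 \left(-86\right) = -7740$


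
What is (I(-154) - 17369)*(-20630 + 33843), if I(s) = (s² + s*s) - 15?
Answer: 397024224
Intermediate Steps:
I(s) = -15 + 2*s² (I(s) = (s² + s²) - 15 = 2*s² - 15 = -15 + 2*s²)
(I(-154) - 17369)*(-20630 + 33843) = ((-15 + 2*(-154)²) - 17369)*(-20630 + 33843) = ((-15 + 2*23716) - 17369)*13213 = ((-15 + 47432) - 17369)*13213 = (47417 - 17369)*13213 = 30048*13213 = 397024224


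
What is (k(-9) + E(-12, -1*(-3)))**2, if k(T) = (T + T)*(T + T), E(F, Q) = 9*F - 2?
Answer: 45796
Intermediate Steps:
E(F, Q) = -2 + 9*F
k(T) = 4*T**2 (k(T) = (2*T)*(2*T) = 4*T**2)
(k(-9) + E(-12, -1*(-3)))**2 = (4*(-9)**2 + (-2 + 9*(-12)))**2 = (4*81 + (-2 - 108))**2 = (324 - 110)**2 = 214**2 = 45796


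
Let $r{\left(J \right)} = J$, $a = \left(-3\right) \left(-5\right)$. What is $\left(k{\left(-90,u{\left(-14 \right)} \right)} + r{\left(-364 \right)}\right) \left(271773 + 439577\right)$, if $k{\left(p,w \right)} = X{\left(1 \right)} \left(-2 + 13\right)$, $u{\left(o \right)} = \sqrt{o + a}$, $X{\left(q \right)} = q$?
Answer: $-251106550$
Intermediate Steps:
$a = 15$
$u{\left(o \right)} = \sqrt{15 + o}$ ($u{\left(o \right)} = \sqrt{o + 15} = \sqrt{15 + o}$)
$k{\left(p,w \right)} = 11$ ($k{\left(p,w \right)} = 1 \left(-2 + 13\right) = 1 \cdot 11 = 11$)
$\left(k{\left(-90,u{\left(-14 \right)} \right)} + r{\left(-364 \right)}\right) \left(271773 + 439577\right) = \left(11 - 364\right) \left(271773 + 439577\right) = \left(-353\right) 711350 = -251106550$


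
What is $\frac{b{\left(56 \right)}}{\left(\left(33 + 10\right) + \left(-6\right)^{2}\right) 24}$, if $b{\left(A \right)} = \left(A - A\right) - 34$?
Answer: $- \frac{17}{948} \approx -0.017932$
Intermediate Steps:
$b{\left(A \right)} = -34$ ($b{\left(A \right)} = 0 - 34 = -34$)
$\frac{b{\left(56 \right)}}{\left(\left(33 + 10\right) + \left(-6\right)^{2}\right) 24} = - \frac{34}{\left(\left(33 + 10\right) + \left(-6\right)^{2}\right) 24} = - \frac{34}{\left(43 + 36\right) 24} = - \frac{34}{79 \cdot 24} = - \frac{34}{1896} = \left(-34\right) \frac{1}{1896} = - \frac{17}{948}$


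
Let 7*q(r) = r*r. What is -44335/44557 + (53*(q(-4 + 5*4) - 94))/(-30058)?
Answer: -4189509284/4687530071 ≈ -0.89376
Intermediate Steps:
q(r) = r**2/7 (q(r) = (r*r)/7 = r**2/7)
-44335/44557 + (53*(q(-4 + 5*4) - 94))/(-30058) = -44335/44557 + (53*((-4 + 5*4)**2/7 - 94))/(-30058) = -44335*1/44557 + (53*((-4 + 20)**2/7 - 94))*(-1/30058) = -44335/44557 + (53*((1/7)*16**2 - 94))*(-1/30058) = -44335/44557 + (53*((1/7)*256 - 94))*(-1/30058) = -44335/44557 + (53*(256/7 - 94))*(-1/30058) = -44335/44557 + (53*(-402/7))*(-1/30058) = -44335/44557 - 21306/7*(-1/30058) = -44335/44557 + 10653/105203 = -4189509284/4687530071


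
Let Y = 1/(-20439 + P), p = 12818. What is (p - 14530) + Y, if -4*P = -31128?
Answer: -21668785/12657 ≈ -1712.0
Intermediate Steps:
P = 7782 (P = -1/4*(-31128) = 7782)
Y = -1/12657 (Y = 1/(-20439 + 7782) = 1/(-12657) = -1/12657 ≈ -7.9008e-5)
(p - 14530) + Y = (12818 - 14530) - 1/12657 = -1712 - 1/12657 = -21668785/12657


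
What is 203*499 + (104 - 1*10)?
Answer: 101391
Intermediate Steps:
203*499 + (104 - 1*10) = 101297 + (104 - 10) = 101297 + 94 = 101391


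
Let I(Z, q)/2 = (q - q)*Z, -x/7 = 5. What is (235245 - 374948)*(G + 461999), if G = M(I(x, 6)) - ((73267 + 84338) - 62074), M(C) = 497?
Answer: -51266111395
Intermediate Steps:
x = -35 (x = -7*5 = -35)
I(Z, q) = 0 (I(Z, q) = 2*((q - q)*Z) = 2*(0*Z) = 2*0 = 0)
G = -95034 (G = 497 - ((73267 + 84338) - 62074) = 497 - (157605 - 62074) = 497 - 1*95531 = 497 - 95531 = -95034)
(235245 - 374948)*(G + 461999) = (235245 - 374948)*(-95034 + 461999) = -139703*366965 = -51266111395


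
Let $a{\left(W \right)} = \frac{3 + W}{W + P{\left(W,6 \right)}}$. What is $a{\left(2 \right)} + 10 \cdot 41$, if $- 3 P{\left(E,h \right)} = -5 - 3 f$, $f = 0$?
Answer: $\frac{4525}{11} \approx 411.36$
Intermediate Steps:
$P{\left(E,h \right)} = \frac{5}{3}$ ($P{\left(E,h \right)} = - \frac{-5 - 0}{3} = - \frac{-5 + 0}{3} = \left(- \frac{1}{3}\right) \left(-5\right) = \frac{5}{3}$)
$a{\left(W \right)} = \frac{3 + W}{\frac{5}{3} + W}$ ($a{\left(W \right)} = \frac{3 + W}{W + \frac{5}{3}} = \frac{3 + W}{\frac{5}{3} + W}$)
$a{\left(2 \right)} + 10 \cdot 41 = \frac{3 \left(3 + 2\right)}{5 + 3 \cdot 2} + 10 \cdot 41 = 3 \frac{1}{5 + 6} \cdot 5 + 410 = 3 \cdot \frac{1}{11} \cdot 5 + 410 = \frac{15}{11} + 410 = \frac{4525}{11}$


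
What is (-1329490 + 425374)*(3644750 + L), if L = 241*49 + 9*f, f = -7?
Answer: -3305896537536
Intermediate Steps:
L = 11746 (L = 241*49 + 9*(-7) = 11809 - 63 = 11746)
(-1329490 + 425374)*(3644750 + L) = (-1329490 + 425374)*(3644750 + 11746) = -904116*3656496 = -3305896537536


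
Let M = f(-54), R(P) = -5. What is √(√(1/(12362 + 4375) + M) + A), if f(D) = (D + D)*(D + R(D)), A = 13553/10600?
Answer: √(402435733274442 + 18805693200*√1784970337605)/17741220 ≈ 9.0057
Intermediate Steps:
A = 13553/10600 (A = 13553*(1/10600) = 13553/10600 ≈ 1.2786)
f(D) = 2*D*(-5 + D) (f(D) = (D + D)*(D - 5) = (2*D)*(-5 + D) = 2*D*(-5 + D))
M = 6372 (M = 2*(-54)*(-5 - 54) = 2*(-54)*(-59) = 6372)
√(√(1/(12362 + 4375) + M) + A) = √(√(1/(12362 + 4375) + 6372) + 13553/10600) = √(√(1/16737 + 6372) + 13553/10600) = √(√(106648165/16737) + 13553/10600) = √(√1784970337605/16737 + 13553/10600) = √(13553/10600 + √1784970337605/16737)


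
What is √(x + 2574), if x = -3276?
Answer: 3*I*√78 ≈ 26.495*I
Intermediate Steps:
√(x + 2574) = √(-3276 + 2574) = √(-702) = 3*I*√78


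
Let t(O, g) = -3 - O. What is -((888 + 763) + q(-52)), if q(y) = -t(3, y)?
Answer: -1657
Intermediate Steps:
q(y) = 6 (q(y) = -(-3 - 1*3) = -(-3 - 3) = -1*(-6) = 6)
-((888 + 763) + q(-52)) = -((888 + 763) + 6) = -(1651 + 6) = -1*1657 = -1657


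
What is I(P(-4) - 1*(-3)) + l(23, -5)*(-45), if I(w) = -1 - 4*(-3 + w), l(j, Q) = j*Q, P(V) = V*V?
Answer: 5110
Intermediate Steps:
P(V) = V**2
l(j, Q) = Q*j
I(w) = 11 - 4*w (I(w) = -1 - (-12 + 4*w) = -1 + (12 - 4*w) = 11 - 4*w)
I(P(-4) - 1*(-3)) + l(23, -5)*(-45) = (11 - 4*((-4)**2 - 1*(-3))) - 5*23*(-45) = (11 - 4*(16 + 3)) - 115*(-45) = (11 - 4*19) + 5175 = (11 - 76) + 5175 = -65 + 5175 = 5110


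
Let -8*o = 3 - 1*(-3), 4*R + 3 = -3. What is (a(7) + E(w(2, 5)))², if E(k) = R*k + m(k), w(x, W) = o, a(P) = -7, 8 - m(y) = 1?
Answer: 81/64 ≈ 1.2656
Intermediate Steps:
m(y) = 7 (m(y) = 8 - 1*1 = 8 - 1 = 7)
R = -3/2 (R = -¾ + (¼)*(-3) = -¾ - ¾ = -3/2 ≈ -1.5000)
o = -¾ (o = -(3 - 1*(-3))/8 = -(3 + 3)/8 = -⅛*6 = -¾ ≈ -0.75000)
w(x, W) = -¾
E(k) = 7 - 3*k/2 (E(k) = -3*k/2 + 7 = 7 - 3*k/2)
(a(7) + E(w(2, 5)))² = (-7 + (7 - 3/2*(-¾)))² = (-7 + (7 + 9/8))² = (-7 + 65/8)² = (9/8)² = 81/64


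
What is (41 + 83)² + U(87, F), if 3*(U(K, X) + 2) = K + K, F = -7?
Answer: 15432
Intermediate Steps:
U(K, X) = -2 + 2*K/3 (U(K, X) = -2 + (K + K)/3 = -2 + (2*K)/3 = -2 + 2*K/3)
(41 + 83)² + U(87, F) = (41 + 83)² + (-2 + (⅔)*87) = 124² + (-2 + 58) = 15376 + 56 = 15432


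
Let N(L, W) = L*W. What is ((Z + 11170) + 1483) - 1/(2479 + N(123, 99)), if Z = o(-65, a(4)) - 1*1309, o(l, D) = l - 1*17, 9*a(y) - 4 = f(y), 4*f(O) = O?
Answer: 165055871/14656 ≈ 11262.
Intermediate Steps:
f(O) = O/4
a(y) = 4/9 + y/36 (a(y) = 4/9 + (y/4)/9 = 4/9 + y/36)
o(l, D) = -17 + l (o(l, D) = l - 17 = -17 + l)
Z = -1391 (Z = (-17 - 65) - 1*1309 = -82 - 1309 = -1391)
((Z + 11170) + 1483) - 1/(2479 + N(123, 99)) = ((-1391 + 11170) + 1483) - 1/(2479 + 123*99) = (9779 + 1483) - 1/(2479 + 12177) = 11262 - 1/14656 = 165055871/14656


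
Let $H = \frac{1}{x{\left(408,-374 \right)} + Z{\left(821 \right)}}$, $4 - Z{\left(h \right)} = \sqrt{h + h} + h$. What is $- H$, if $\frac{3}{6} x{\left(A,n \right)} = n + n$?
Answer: $\frac{2313}{5348327} - \frac{\sqrt{1642}}{5348327} \approx 0.00042489$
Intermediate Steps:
$x{\left(A,n \right)} = 4 n$ ($x{\left(A,n \right)} = 2 \left(n + n\right) = 2 \cdot 2 n = 4 n$)
$Z{\left(h \right)} = 4 - h - \sqrt{2} \sqrt{h}$ ($Z{\left(h \right)} = 4 - \left(\sqrt{h + h} + h\right) = 4 - \left(\sqrt{2 h} + h\right) = 4 - \left(\sqrt{2} \sqrt{h} + h\right) = 4 - \left(h + \sqrt{2} \sqrt{h}\right) = 4 - h - \sqrt{2} \sqrt{h}$)
$H = \frac{1}{-2313 - \sqrt{1642}}$ ($H = \frac{1}{4 \left(-374\right) - \left(817 + \sqrt{2} \sqrt{821}\right)} = \frac{1}{-1496 - \left(817 + \sqrt{1642}\right)} = \frac{1}{-2313 - \sqrt{1642}} \approx -0.00042489$)
$- H = - (- \frac{2313}{5348327} + \frac{\sqrt{1642}}{5348327}) = \frac{2313}{5348327} - \frac{\sqrt{1642}}{5348327}$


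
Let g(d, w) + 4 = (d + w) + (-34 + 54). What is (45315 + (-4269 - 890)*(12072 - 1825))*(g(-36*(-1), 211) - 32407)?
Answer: 1697812585952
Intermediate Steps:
g(d, w) = 16 + d + w (g(d, w) = -4 + ((d + w) + (-34 + 54)) = -4 + ((d + w) + 20) = -4 + (20 + d + w) = 16 + d + w)
(45315 + (-4269 - 890)*(12072 - 1825))*(g(-36*(-1), 211) - 32407) = (45315 + (-4269 - 890)*(12072 - 1825))*((16 - 36*(-1) + 211) - 32407) = (45315 - 5159*10247)*((16 + 36 + 211) - 32407) = (45315 - 52864273)*(263 - 32407) = -52818958*(-32144) = 1697812585952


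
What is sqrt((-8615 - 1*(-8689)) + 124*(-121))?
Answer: I*sqrt(14930) ≈ 122.19*I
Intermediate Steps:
sqrt((-8615 - 1*(-8689)) + 124*(-121)) = sqrt((-8615 + 8689) - 15004) = sqrt(74 - 15004) = sqrt(-14930) = I*sqrt(14930)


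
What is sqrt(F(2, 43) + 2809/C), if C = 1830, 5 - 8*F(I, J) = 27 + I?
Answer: I*sqrt(4906230)/1830 ≈ 1.2104*I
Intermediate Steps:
F(I, J) = -11/4 - I/8 (F(I, J) = 5/8 - (27 + I)/8 = 5/8 + (-27/8 - I/8) = -11/4 - I/8)
sqrt(F(2, 43) + 2809/C) = sqrt((-11/4 - 1/8*2) + 2809/1830) = sqrt((-11/4 - 1/4) + 2809*(1/1830)) = sqrt(-3 + 2809/1830) = sqrt(-2681/1830) = I*sqrt(4906230)/1830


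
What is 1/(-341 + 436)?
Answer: 1/95 ≈ 0.010526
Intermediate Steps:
1/(-341 + 436) = 1/95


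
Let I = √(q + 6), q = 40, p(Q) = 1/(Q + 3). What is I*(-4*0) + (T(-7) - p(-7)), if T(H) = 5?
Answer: 21/4 ≈ 5.2500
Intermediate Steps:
p(Q) = 1/(3 + Q)
I = √46 (I = √(40 + 6) = √46 ≈ 6.7823)
I*(-4*0) + (T(-7) - p(-7)) = √46*(-4*0) + (5 - 1/(3 - 7)) = √46*0 + (5 - 1/(-4)) = 0 + (5 - 1*(-¼)) = 0 + (5 + ¼) = 0 + 21/4 = 21/4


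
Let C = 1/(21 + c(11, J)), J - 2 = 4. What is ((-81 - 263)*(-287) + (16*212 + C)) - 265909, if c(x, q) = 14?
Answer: -5732614/35 ≈ -1.6379e+5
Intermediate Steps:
J = 6 (J = 2 + 4 = 6)
C = 1/35 (C = 1/(21 + 14) = 1/35 ≈ 0.028571)
((-81 - 263)*(-287) + (16*212 + C)) - 265909 = ((-81 - 263)*(-287) + (16*212 + 1/35)) - 265909 = (-344*(-287) + (3392 + 1/35)) - 265909 = (98728 + 118721/35) - 265909 = 3574201/35 - 265909 = -5732614/35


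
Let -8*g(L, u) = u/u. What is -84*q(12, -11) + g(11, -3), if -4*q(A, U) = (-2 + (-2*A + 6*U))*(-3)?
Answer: 46367/8 ≈ 5795.9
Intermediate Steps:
g(L, u) = -⅛ (g(L, u) = -u/(8*u) = -⅛*1 = -⅛)
q(A, U) = -3/2 - 3*A/2 + 9*U/2 (q(A, U) = -(-2 + (-2*A + 6*U))*(-3)/4 = -(-2 - 2*A + 6*U)*(-3)/4 = -(6 - 18*U + 6*A)/4 = -3/2 - 3*A/2 + 9*U/2)
-84*q(12, -11) + g(11, -3) = -84*(-3/2 - 3/2*12 + (9/2)*(-11)) - ⅛ = -84*(-3/2 - 18 - 99/2) - ⅛ = -84*(-69) - ⅛ = 5796 - ⅛ = 46367/8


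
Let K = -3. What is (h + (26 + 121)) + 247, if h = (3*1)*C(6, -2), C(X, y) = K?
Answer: 385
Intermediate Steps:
C(X, y) = -3
h = -9 (h = (3*1)*(-3) = 3*(-3) = -9)
(h + (26 + 121)) + 247 = (-9 + (26 + 121)) + 247 = (-9 + 147) + 247 = 138 + 247 = 385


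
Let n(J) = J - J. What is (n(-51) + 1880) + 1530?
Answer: 3410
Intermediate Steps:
n(J) = 0
(n(-51) + 1880) + 1530 = (0 + 1880) + 1530 = 1880 + 1530 = 3410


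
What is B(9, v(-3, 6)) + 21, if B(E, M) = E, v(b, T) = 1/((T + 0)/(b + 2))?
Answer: 30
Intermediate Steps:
v(b, T) = (2 + b)/T (v(b, T) = 1/(T/(2 + b)) = (2 + b)/T)
B(9, v(-3, 6)) + 21 = 9 + 21 = 30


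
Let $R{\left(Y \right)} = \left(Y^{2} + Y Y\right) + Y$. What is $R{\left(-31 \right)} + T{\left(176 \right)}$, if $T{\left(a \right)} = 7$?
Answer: $1898$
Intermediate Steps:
$R{\left(Y \right)} = Y + 2 Y^{2}$ ($R{\left(Y \right)} = \left(Y^{2} + Y^{2}\right) + Y = 2 Y^{2} + Y = Y + 2 Y^{2}$)
$R{\left(-31 \right)} + T{\left(176 \right)} = - 31 \left(1 + 2 \left(-31\right)\right) + 7 = - 31 \left(1 - 62\right) + 7 = \left(-31\right) \left(-61\right) + 7 = 1891 + 7 = 1898$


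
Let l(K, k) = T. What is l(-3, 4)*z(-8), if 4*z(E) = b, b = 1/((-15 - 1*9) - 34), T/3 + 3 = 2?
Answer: 3/232 ≈ 0.012931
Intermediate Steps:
T = -3 (T = -9 + 3*2 = -9 + 6 = -3)
l(K, k) = -3
b = -1/58 (b = 1/((-15 - 9) - 34) = 1/(-24 - 34) = 1/(-58) = -1/58 ≈ -0.017241)
z(E) = -1/232 (z(E) = (1/4)*(-1/58) = -1/232)
l(-3, 4)*z(-8) = -3*(-1/232) = 3/232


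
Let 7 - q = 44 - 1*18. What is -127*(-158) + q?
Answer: 20047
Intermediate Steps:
q = -19 (q = 7 - (44 - 1*18) = 7 - (44 - 18) = 7 - 1*26 = 7 - 26 = -19)
-127*(-158) + q = -127*(-158) - 19 = 20066 - 19 = 20047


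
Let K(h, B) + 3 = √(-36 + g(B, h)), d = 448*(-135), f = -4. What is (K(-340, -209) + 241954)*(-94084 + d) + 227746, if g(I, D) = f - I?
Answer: -37398695950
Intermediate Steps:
d = -60480
g(I, D) = -4 - I
K(h, B) = -3 + √(-40 - B) (K(h, B) = -3 + √(-36 + (-4 - B)) = -3 + √(-40 - B))
(K(-340, -209) + 241954)*(-94084 + d) + 227746 = ((-3 + √(-40 - 1*(-209))) + 241954)*(-94084 - 60480) + 227746 = ((-3 + √(-40 + 209)) + 241954)*(-154564) + 227746 = ((-3 + √169) + 241954)*(-154564) + 227746 = ((-3 + 13) + 241954)*(-154564) + 227746 = (10 + 241954)*(-154564) + 227746 = 241964*(-154564) + 227746 = -37398923696 + 227746 = -37398695950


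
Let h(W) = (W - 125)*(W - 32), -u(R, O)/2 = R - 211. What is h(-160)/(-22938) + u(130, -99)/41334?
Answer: -62724459/26336647 ≈ -2.3816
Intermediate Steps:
u(R, O) = 422 - 2*R (u(R, O) = -2*(R - 211) = -2*(-211 + R) = 422 - 2*R)
h(W) = (-125 + W)*(-32 + W)
h(-160)/(-22938) + u(130, -99)/41334 = (4000 + (-160)² - 157*(-160))/(-22938) + (422 - 2*130)/41334 = (4000 + 25600 + 25120)*(-1/22938) + (422 - 260)*(1/41334) = 54720*(-1/22938) + 162*(1/41334) = -9120/3823 + 27/6889 = -62724459/26336647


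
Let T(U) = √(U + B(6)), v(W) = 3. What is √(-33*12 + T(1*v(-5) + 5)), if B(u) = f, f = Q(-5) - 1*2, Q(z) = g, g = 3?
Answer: I*√393 ≈ 19.824*I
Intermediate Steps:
Q(z) = 3
f = 1 (f = 3 - 1*2 = 3 - 2 = 1)
B(u) = 1
T(U) = √(1 + U) (T(U) = √(U + 1) = √(1 + U))
√(-33*12 + T(1*v(-5) + 5)) = √(-33*12 + √(1 + (1*3 + 5))) = √(-396 + √(1 + (3 + 5))) = √(-396 + √(1 + 8)) = √(-396 + √9) = √(-396 + 3) = √(-393) = I*√393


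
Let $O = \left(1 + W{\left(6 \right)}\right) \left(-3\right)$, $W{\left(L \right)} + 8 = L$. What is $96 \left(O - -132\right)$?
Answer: $12960$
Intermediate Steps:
$W{\left(L \right)} = -8 + L$
$O = 3$ ($O = \left(1 + \left(-8 + 6\right)\right) \left(-3\right) = \left(1 - 2\right) \left(-3\right) = \left(-1\right) \left(-3\right) = 3$)
$96 \left(O - -132\right) = 96 \left(3 - -132\right) = 96 \left(3 + 132\right) = 96 \cdot 135 = 12960$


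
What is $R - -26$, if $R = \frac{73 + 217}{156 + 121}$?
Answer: $\frac{7492}{277} \approx 27.047$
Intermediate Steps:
$R = \frac{290}{277} \approx 1.0469$
$R - -26 = \frac{290}{277} - -26 = \frac{290}{277} + 26 = \frac{7492}{277}$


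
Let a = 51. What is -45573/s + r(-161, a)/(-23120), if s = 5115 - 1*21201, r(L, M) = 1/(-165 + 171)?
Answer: 1053645079/371908320 ≈ 2.8331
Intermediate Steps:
r(L, M) = 1/6
s = -16086 (s = 5115 - 21201 = -16086)
-45573/s + r(-161, a)/(-23120) = -45573/(-16086) + (1/6)/(-23120) = -45573*(-1/16086) + (1/6)*(-1/23120) = 15191/5362 - 1/138720 = 1053645079/371908320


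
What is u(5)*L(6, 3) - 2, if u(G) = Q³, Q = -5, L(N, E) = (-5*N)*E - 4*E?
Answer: 12748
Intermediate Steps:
L(N, E) = -4*E - 5*E*N (L(N, E) = -5*E*N - 4*E = -4*E - 5*E*N)
u(G) = -125 (u(G) = (-5)³ = -125)
u(5)*L(6, 3) - 2 = -(-125)*3*(4 + 5*6) - 2 = -(-125)*3*(4 + 30) - 2 = -(-125)*3*34 - 2 = -125*(-102) - 2 = 12750 - 2 = 12748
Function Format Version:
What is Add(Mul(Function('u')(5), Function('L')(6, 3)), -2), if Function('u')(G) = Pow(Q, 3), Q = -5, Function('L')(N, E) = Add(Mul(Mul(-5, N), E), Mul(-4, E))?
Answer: 12748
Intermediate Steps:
Function('L')(N, E) = Add(Mul(-4, E), Mul(-5, E, N)) (Function('L')(N, E) = Add(Mul(-5, E, N), Mul(-4, E)) = Add(Mul(-4, E), Mul(-5, E, N)))
Function('u')(G) = -125 (Function('u')(G) = Pow(-5, 3) = -125)
Add(Mul(Function('u')(5), Function('L')(6, 3)), -2) = Add(Mul(-125, Mul(-1, 3, Add(4, Mul(5, 6)))), -2) = Add(Mul(-125, Mul(-1, 3, Add(4, 30))), -2) = Add(Mul(-125, Mul(-1, 3, 34)), -2) = Add(Mul(-125, -102), -2) = Add(12750, -2) = 12748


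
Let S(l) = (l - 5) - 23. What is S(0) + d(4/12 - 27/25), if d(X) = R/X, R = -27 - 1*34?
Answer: 3007/56 ≈ 53.696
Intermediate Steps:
R = -61 (R = -27 - 34 = -61)
d(X) = -61/X
S(l) = -28 + l (S(l) = (-5 + l) - 23 = -28 + l)
S(0) + d(4/12 - 27/25) = (-28 + 0) - 61/(4/12 - 27/25) = -28 - 61/(4*(1/12) - 27*1/25) = -28 - 61/(1/3 - 27/25) = -28 - 61/(-56/75) = -28 - 61*(-75/56) = -28 + 4575/56 = 3007/56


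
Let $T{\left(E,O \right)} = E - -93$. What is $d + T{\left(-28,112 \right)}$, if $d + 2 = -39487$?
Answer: $-39424$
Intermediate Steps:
$T{\left(E,O \right)} = 93 + E$ ($T{\left(E,O \right)} = E + 93 = 93 + E$)
$d = -39489$ ($d = -2 - 39487 = -39489$)
$d + T{\left(-28,112 \right)} = -39489 + \left(93 - 28\right) = -39489 + 65 = -39424$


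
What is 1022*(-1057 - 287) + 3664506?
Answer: 2290938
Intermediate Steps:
1022*(-1057 - 287) + 3664506 = 1022*(-1344) + 3664506 = -1373568 + 3664506 = 2290938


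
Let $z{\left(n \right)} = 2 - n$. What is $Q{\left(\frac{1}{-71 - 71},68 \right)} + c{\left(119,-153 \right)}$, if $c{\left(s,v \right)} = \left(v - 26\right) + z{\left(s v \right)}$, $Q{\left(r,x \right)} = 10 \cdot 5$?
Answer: $18080$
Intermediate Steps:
$Q{\left(r,x \right)} = 50$
$c{\left(s,v \right)} = -24 + v - s v$ ($c{\left(s,v \right)} = \left(v - 26\right) - \left(-2 + s v\right) = \left(-26 + v\right) - \left(-2 + s v\right) = -24 + v - s v$)
$Q{\left(\frac{1}{-71 - 71},68 \right)} + c{\left(119,-153 \right)} = 50 - \left(177 - 18207\right) = 50 - -18030 = 50 + 18030 = 18080$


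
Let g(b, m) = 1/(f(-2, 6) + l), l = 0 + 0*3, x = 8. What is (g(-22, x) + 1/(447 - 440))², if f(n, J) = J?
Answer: 169/1764 ≈ 0.095805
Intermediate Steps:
l = 0 (l = 0 + 0 = 0)
g(b, m) = ⅙ (g(b, m) = 1/(6 + 0) = 1/6 = ⅙)
(g(-22, x) + 1/(447 - 440))² = (⅙ + 1/(447 - 440))² = (⅙ + 1/7)² = (⅙ + ⅐)² = (13/42)² = 169/1764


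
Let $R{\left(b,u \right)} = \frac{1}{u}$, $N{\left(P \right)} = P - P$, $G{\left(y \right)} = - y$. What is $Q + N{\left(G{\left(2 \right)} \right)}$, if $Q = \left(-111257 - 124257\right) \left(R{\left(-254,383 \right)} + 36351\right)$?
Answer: $- \frac{3278928121076}{383} \approx -8.5612 \cdot 10^{9}$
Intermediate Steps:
$N{\left(P \right)} = 0$
$Q = - \frac{3278928121076}{383}$ ($Q = \left(-111257 - 124257\right) \left(\frac{1}{383} + 36351\right) = - 235514 \left(\frac{1}{383} + 36351\right) = \left(-235514\right) \frac{13922434}{383} = - \frac{3278928121076}{383} \approx -8.5612 \cdot 10^{9}$)
$Q + N{\left(G{\left(2 \right)} \right)} = - \frac{3278928121076}{383} + 0 = - \frac{3278928121076}{383}$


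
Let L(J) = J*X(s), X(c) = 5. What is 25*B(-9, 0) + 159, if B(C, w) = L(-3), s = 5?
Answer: -216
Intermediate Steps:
L(J) = 5*J (L(J) = J*5 = 5*J)
B(C, w) = -15 (B(C, w) = 5*(-3) = -15)
25*B(-9, 0) + 159 = 25*(-15) + 159 = -375 + 159 = -216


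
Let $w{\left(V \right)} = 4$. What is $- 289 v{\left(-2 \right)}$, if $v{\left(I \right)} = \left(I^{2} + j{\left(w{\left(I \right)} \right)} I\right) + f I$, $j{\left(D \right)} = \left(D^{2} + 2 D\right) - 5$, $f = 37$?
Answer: $31212$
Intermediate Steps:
$j{\left(D \right)} = -5 + D^{2} + 2 D$
$v{\left(I \right)} = I^{2} + 56 I$ ($v{\left(I \right)} = \left(I^{2} + \left(-5 + 4^{2} + 2 \cdot 4\right) I\right) + 37 I = \left(I^{2} + \left(-5 + 16 + 8\right) I\right) + 37 I = \left(I^{2} + 19 I\right) + 37 I = I^{2} + 56 I$)
$- 289 v{\left(-2 \right)} = - 289 \left(- 2 \left(56 - 2\right)\right) = - 289 \left(\left(-2\right) 54\right) = \left(-289\right) \left(-108\right) = 31212$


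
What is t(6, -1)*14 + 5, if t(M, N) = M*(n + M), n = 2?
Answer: 677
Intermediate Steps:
t(M, N) = M*(2 + M)
t(6, -1)*14 + 5 = (6*(2 + 6))*14 + 5 = (6*8)*14 + 5 = 48*14 + 5 = 672 + 5 = 677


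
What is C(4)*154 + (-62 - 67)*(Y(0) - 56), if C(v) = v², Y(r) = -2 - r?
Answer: 9946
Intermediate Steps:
C(4)*154 + (-62 - 67)*(Y(0) - 56) = 4²*154 + (-62 - 67)*((-2 - 1*0) - 56) = 16*154 - 129*((-2 + 0) - 56) = 2464 - 129*(-2 - 56) = 2464 - 129*(-58) = 2464 + 7482 = 9946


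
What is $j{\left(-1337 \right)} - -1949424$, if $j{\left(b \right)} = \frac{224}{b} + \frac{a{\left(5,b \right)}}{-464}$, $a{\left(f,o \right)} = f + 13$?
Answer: $\frac{86382867145}{44312} \approx 1.9494 \cdot 10^{6}$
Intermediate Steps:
$a{\left(f,o \right)} = 13 + f$
$j{\left(b \right)} = - \frac{9}{232} + \frac{224}{b}$ ($j{\left(b \right)} = \frac{224}{b} + \frac{13 + 5}{-464} = \frac{224}{b} + 18 \left(- \frac{1}{464}\right) = \frac{224}{b} - \frac{9}{232} = - \frac{9}{232} + \frac{224}{b}$)
$j{\left(-1337 \right)} - -1949424 = \left(- \frac{9}{232} + \frac{224}{-1337}\right) - -1949424 = \left(- \frac{9}{232} + 224 \left(- \frac{1}{1337}\right)\right) + 1949424 = \left(- \frac{9}{232} - \frac{32}{191}\right) + 1949424 = - \frac{9143}{44312} + 1949424 = \frac{86382867145}{44312}$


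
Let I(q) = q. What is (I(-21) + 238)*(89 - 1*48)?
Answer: 8897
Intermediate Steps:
(I(-21) + 238)*(89 - 1*48) = (-21 + 238)*(89 - 1*48) = 217*(89 - 48) = 217*41 = 8897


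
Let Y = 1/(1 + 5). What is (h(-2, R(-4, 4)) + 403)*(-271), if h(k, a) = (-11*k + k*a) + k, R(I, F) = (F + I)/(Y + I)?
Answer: -114633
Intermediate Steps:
Y = ⅙ (Y = 1/6 = ⅙ ≈ 0.16667)
R(I, F) = (F + I)/(⅙ + I)
h(k, a) = -10*k + a*k (h(k, a) = (-11*k + a*k) + k = -10*k + a*k)
(h(-2, R(-4, 4)) + 403)*(-271) = (-2*(-10 + 6*(4 - 4)/(1 + 6*(-4))) + 403)*(-271) = (-2*(-10 + 6*0/(1 - 24)) + 403)*(-271) = (-2*(-10 + 6*0/(-23)) + 403)*(-271) = (-2*(-10 + 6*(-1/23)*0) + 403)*(-271) = (-2*(-10 + 0) + 403)*(-271) = (-2*(-10) + 403)*(-271) = (20 + 403)*(-271) = 423*(-271) = -114633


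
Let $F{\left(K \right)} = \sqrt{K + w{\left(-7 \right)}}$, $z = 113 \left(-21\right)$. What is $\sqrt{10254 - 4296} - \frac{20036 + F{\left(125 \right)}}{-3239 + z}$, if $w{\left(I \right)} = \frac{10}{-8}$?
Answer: $\frac{5009}{1403} + 3 \sqrt{662} + \frac{3 \sqrt{55}}{11224} \approx 80.76$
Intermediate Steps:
$w{\left(I \right)} = - \frac{5}{4}$ ($w{\left(I \right)} = 10 \left(- \frac{1}{8}\right) = - \frac{5}{4}$)
$z = -2373$
$F{\left(K \right)} = \sqrt{- \frac{5}{4} + K}$ ($F{\left(K \right)} = \sqrt{K - \frac{5}{4}} = \sqrt{- \frac{5}{4} + K}$)
$\sqrt{10254 - 4296} - \frac{20036 + F{\left(125 \right)}}{-3239 + z} = \sqrt{10254 - 4296} - \frac{20036 + \frac{\sqrt{-5 + 4 \cdot 125}}{2}}{-3239 - 2373} = \sqrt{5958} - \frac{20036 + \frac{\sqrt{-5 + 500}}{2}}{-5612} = 3 \sqrt{662} - \left(20036 + \frac{\sqrt{495}}{2}\right) \left(- \frac{1}{5612}\right) = 3 \sqrt{662} - \left(20036 + \frac{3 \sqrt{55}}{2}\right) \left(- \frac{1}{5612}\right) = 3 \sqrt{662} - \left(- \frac{5009}{1403} - \frac{3 \sqrt{55}}{11224}\right) = 3 \sqrt{662} + \left(\frac{5009}{1403} + \frac{3 \sqrt{55}}{11224}\right) = \frac{5009}{1403} + 3 \sqrt{662} + \frac{3 \sqrt{55}}{11224}$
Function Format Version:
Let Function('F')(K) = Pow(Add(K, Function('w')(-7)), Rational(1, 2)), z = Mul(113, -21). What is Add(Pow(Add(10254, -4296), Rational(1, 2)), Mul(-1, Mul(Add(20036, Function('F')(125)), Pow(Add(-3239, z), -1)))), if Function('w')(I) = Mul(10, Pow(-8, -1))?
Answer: Add(Rational(5009, 1403), Mul(3, Pow(662, Rational(1, 2))), Mul(Rational(3, 11224), Pow(55, Rational(1, 2)))) ≈ 80.760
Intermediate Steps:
Function('w')(I) = Rational(-5, 4) (Function('w')(I) = Mul(10, Rational(-1, 8)) = Rational(-5, 4))
z = -2373
Function('F')(K) = Pow(Add(Rational(-5, 4), K), Rational(1, 2)) (Function('F')(K) = Pow(Add(K, Rational(-5, 4)), Rational(1, 2)) = Pow(Add(Rational(-5, 4), K), Rational(1, 2)))
Add(Pow(Add(10254, -4296), Rational(1, 2)), Mul(-1, Mul(Add(20036, Function('F')(125)), Pow(Add(-3239, z), -1)))) = Add(Pow(Add(10254, -4296), Rational(1, 2)), Mul(-1, Mul(Add(20036, Mul(Rational(1, 2), Pow(Add(-5, Mul(4, 125)), Rational(1, 2)))), Pow(Add(-3239, -2373), -1)))) = Add(Pow(5958, Rational(1, 2)), Mul(-1, Mul(Add(20036, Mul(Rational(1, 2), Pow(Add(-5, 500), Rational(1, 2)))), Pow(-5612, -1)))) = Add(Mul(3, Pow(662, Rational(1, 2))), Mul(-1, Mul(Add(20036, Mul(Rational(1, 2), Pow(495, Rational(1, 2)))), Rational(-1, 5612)))) = Add(Mul(3, Pow(662, Rational(1, 2))), Mul(-1, Mul(Add(20036, Mul(Rational(1, 2), Mul(3, Pow(55, Rational(1, 2))))), Rational(-1, 5612)))) = Add(Mul(3, Pow(662, Rational(1, 2))), Mul(-1, Mul(Add(20036, Mul(Rational(3, 2), Pow(55, Rational(1, 2)))), Rational(-1, 5612)))) = Add(Mul(3, Pow(662, Rational(1, 2))), Mul(-1, Add(Rational(-5009, 1403), Mul(Rational(-3, 11224), Pow(55, Rational(1, 2)))))) = Add(Mul(3, Pow(662, Rational(1, 2))), Add(Rational(5009, 1403), Mul(Rational(3, 11224), Pow(55, Rational(1, 2))))) = Add(Rational(5009, 1403), Mul(3, Pow(662, Rational(1, 2))), Mul(Rational(3, 11224), Pow(55, Rational(1, 2))))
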